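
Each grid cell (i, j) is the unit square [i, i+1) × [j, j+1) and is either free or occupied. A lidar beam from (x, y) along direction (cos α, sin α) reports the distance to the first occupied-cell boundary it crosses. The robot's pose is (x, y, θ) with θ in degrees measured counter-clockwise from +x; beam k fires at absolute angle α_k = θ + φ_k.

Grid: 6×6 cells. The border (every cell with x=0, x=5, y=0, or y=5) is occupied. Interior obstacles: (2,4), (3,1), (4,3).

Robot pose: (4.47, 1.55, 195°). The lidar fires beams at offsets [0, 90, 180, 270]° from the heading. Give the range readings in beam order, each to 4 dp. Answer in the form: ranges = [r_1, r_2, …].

ranges = [0.4866, 0.5694, 0.5487, 1.5012]

beam 1: φ=0°, α=195°
  d=(-0.9659,-0.2588)  start (4,1)  tX=0.4866 tY=2.1250  stride 1/|dx|=1.0353 1/|dy|=3.8637
    cross x-line → (3,1), t=0.4866 (wall)
  → r_1 = 0.4866
beam 2: φ=90°, α=285°
  d=(0.2588,-0.9659)  start (4,1)  tX=2.0478 tY=0.5694  stride 1/|dx|=3.8637 1/|dy|=1.0353
    cross y-line → (4,0), t=0.5694 (wall)
  → r_2 = 0.5694
beam 3: φ=180°, α=15°
  d=(0.9659,0.2588)  start (4,1)  tX=0.5487 tY=1.7387  stride 1/|dx|=1.0353 1/|dy|=3.8637
    cross x-line → (5,1), t=0.5487 (wall)
  → r_3 = 0.5487
beam 4: φ=270°, α=105°
  d=(-0.2588,0.9659)  start (4,1)  tX=1.8159 tY=0.4659  stride 1/|dx|=3.8637 1/|dy|=1.0353
    cross y-line → (4,2), t=0.4659
    cross y-line → (4,3), t=1.5012 (wall)
  → r_4 = 1.5012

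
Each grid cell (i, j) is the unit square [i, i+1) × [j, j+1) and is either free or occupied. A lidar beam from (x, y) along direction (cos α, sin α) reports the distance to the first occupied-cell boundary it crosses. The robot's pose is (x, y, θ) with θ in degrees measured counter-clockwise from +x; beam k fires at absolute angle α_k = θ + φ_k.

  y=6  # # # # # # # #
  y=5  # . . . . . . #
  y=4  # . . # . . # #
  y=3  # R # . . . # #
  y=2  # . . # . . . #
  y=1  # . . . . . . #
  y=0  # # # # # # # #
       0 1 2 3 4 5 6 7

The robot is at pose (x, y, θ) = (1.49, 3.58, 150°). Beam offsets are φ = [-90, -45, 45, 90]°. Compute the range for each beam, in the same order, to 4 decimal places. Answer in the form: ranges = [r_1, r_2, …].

ranges = [2.7944, 1.8932, 0.5073, 0.9800]

beam 1: φ=-90°, α=60°
  d=(0.5000,0.8660)  start (1,3)  tX=1.0200 tY=0.4850  stride 1/|dx|=2.0000 1/|dy|=1.1547
    cross y-line → (1,4), t=0.4850
    cross x-line → (2,4), t=1.0200
    cross y-line → (2,5), t=1.6397
    cross y-line → (2,6), t=2.7944 (wall)
  → r_1 = 2.7944
beam 2: φ=-45°, α=105°
  d=(-0.2588,0.9659)  start (1,3)  tX=1.8932 tY=0.4348  stride 1/|dx|=3.8637 1/|dy|=1.0353
    cross y-line → (1,4), t=0.4348
    cross y-line → (1,5), t=1.4701
    cross x-line → (0,5), t=1.8932 (wall)
  → r_2 = 1.8932
beam 3: φ=45°, α=195°
  d=(-0.9659,-0.2588)  start (1,3)  tX=0.5073 tY=2.2409  stride 1/|dx|=1.0353 1/|dy|=3.8637
    cross x-line → (0,3), t=0.5073 (wall)
  → r_3 = 0.5073
beam 4: φ=90°, α=240°
  d=(-0.5000,-0.8660)  start (1,3)  tX=0.9800 tY=0.6697  stride 1/|dx|=2.0000 1/|dy|=1.1547
    cross y-line → (1,2), t=0.6697
    cross x-line → (0,2), t=0.9800 (wall)
  → r_4 = 0.9800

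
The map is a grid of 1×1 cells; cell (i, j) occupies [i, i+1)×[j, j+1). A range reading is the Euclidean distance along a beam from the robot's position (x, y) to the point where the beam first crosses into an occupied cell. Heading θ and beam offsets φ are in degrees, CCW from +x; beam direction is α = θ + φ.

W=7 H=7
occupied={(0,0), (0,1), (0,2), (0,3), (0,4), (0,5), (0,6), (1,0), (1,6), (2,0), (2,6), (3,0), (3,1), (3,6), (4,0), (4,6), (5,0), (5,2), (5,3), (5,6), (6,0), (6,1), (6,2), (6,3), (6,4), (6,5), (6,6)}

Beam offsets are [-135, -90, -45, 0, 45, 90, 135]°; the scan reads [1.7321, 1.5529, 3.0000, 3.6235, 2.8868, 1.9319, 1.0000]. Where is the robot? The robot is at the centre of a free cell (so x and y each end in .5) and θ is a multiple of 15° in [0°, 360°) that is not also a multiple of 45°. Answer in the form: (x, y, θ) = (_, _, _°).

(x, y, θ) = (4.5, 4.5, 195°)

Enumerate (i+0.5, j+0.5, θ) over the 22 free cells and 16 admissible headings. For each, cast all 7 beams and compare to the given ranges.
  (2.5, 3.5, 120°): beam 1 = 2.5882 ≠ 1.7321 ✗
  (4.5, 1.5, 300°): beam 1 = 0.5176 ≠ 1.7321 ✗
  (4.5, 3.5, 165°): beam 1 = 0.5774 ≠ 1.7321 ✗
  (2.5, 5.5, 105°): beam 1 = 3.0000 ≠ 1.7321 ✗
  (3.5, 5.5, 210°): beam 1 = 0.5176 ≠ 1.7321 ✗
  …
  (4.5, 4.5, 195°): r_1=1.7321, r_2=1.5529, r_3=3.0000, r_4=3.6235, r_5=2.8868, r_6=1.9319, r_7=1.0000 — all match ✓
No second candidate reproduces the full scan.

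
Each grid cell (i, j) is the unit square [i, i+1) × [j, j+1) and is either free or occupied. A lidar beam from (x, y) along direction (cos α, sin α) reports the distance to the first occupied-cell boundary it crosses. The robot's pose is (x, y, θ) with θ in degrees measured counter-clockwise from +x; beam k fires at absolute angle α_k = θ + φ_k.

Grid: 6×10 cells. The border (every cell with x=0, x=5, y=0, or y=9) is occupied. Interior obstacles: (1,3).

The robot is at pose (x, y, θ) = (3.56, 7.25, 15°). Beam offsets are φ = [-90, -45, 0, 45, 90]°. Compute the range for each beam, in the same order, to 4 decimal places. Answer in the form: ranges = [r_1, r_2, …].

beam 1: φ=-90°, α=285°
  d=(0.2588,-0.9659)  start (3,7)  tX=1.7000 tY=0.2588  stride 1/|dx|=3.8637 1/|dy|=1.0353
    cross y-line → (3,6), t=0.2588
    cross y-line → (3,5), t=1.2941
    cross x-line → (4,5), t=1.7000
    cross y-line → (4,4), t=2.3294
    cross y-line → (4,3), t=3.3646
    cross y-line → (4,2), t=4.3999
    cross y-line → (4,1), t=5.4352
    cross x-line → (5,1), t=5.5637 (wall)
  → r_1 = 5.5637
beam 2: φ=-45°, α=330°
  d=(0.8660,-0.5000)  start (3,7)  tX=0.5081 tY=0.5000  stride 1/|dx|=1.1547 1/|dy|=2.0000
    cross y-line → (3,6), t=0.5000
    cross x-line → (4,6), t=0.5081
    cross x-line → (5,6), t=1.6628 (wall)
  → r_2 = 1.6628
beam 3: φ=0°, α=15°
  d=(0.9659,0.2588)  start (3,7)  tX=0.4555 tY=2.8978  stride 1/|dx|=1.0353 1/|dy|=3.8637
    cross x-line → (4,7), t=0.4555
    cross x-line → (5,7), t=1.4908 (wall)
  → r_3 = 1.4908
beam 4: φ=45°, α=60°
  d=(0.5000,0.8660)  start (3,7)  tX=0.8800 tY=0.8660  stride 1/|dx|=2.0000 1/|dy|=1.1547
    cross y-line → (3,8), t=0.8660
    cross x-line → (4,8), t=0.8800
    cross y-line → (4,9), t=2.0207 (wall)
  → r_4 = 2.0207
beam 5: φ=90°, α=105°
  d=(-0.2588,0.9659)  start (3,7)  tX=2.1637 tY=0.7765  stride 1/|dx|=3.8637 1/|dy|=1.0353
    cross y-line → (3,8), t=0.7765
    cross y-line → (3,9), t=1.8117 (wall)
  → r_5 = 1.8117

ranges = [5.5637, 1.6628, 1.4908, 2.0207, 1.8117]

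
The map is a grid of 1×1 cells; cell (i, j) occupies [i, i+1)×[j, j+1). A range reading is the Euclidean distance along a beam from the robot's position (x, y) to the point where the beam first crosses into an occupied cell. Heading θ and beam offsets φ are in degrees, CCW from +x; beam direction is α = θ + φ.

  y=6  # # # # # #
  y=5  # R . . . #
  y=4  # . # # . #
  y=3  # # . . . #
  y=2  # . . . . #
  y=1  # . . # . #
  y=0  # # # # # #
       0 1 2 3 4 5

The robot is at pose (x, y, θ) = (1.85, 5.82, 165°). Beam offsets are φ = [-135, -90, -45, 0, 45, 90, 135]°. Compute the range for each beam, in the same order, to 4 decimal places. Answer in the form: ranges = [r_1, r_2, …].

beam 1: φ=-135°, α=30°
  dir = (cos 30°, sin 30°) = (0.8660, 0.5000); from cell (1,5)
  next x-line at t=0.1732, next y-line at t=0.3600; Δt_x=1.1547, Δt_y=2.0000
    x: enter (2,5) at t=0.1732
    y: enter (2,6) at t=0.3600 ← occupied
  → r_1 = 0.3600
beam 2: φ=-90°, α=75°
  dir = (cos 75°, sin 75°) = (0.2588, 0.9659); from cell (1,5)
  next x-line at t=0.5796, next y-line at t=0.1863; Δt_x=3.8637, Δt_y=1.0353
    y: enter (1,6) at t=0.1863 ← occupied
  → r_2 = 0.1863
beam 3: φ=-45°, α=120°
  dir = (cos 120°, sin 120°) = (-0.5000, 0.8660); from cell (1,5)
  next x-line at t=1.7000, next y-line at t=0.2078; Δt_x=2.0000, Δt_y=1.1547
    y: enter (1,6) at t=0.2078 ← occupied
  → r_3 = 0.2078
beam 4: φ=0°, α=165°
  dir = (cos 165°, sin 165°) = (-0.9659, 0.2588); from cell (1,5)
  next x-line at t=0.8800, next y-line at t=0.6955; Δt_x=1.0353, Δt_y=3.8637
    y: enter (1,6) at t=0.6955 ← occupied
  → r_4 = 0.6955
beam 5: φ=45°, α=210°
  dir = (cos 210°, sin 210°) = (-0.8660, -0.5000); from cell (1,5)
  next x-line at t=0.9815, next y-line at t=1.6400; Δt_x=1.1547, Δt_y=2.0000
    x: enter (0,5) at t=0.9815 ← occupied
  → r_5 = 0.9815
beam 6: φ=90°, α=255°
  dir = (cos 255°, sin 255°) = (-0.2588, -0.9659); from cell (1,5)
  next x-line at t=3.2841, next y-line at t=0.8489; Δt_x=3.8637, Δt_y=1.0353
    y: enter (1,4) at t=0.8489
    y: enter (1,3) at t=1.8842 ← occupied
  → r_6 = 1.8842
beam 7: φ=135°, α=300°
  dir = (cos 300°, sin 300°) = (0.5000, -0.8660); from cell (1,5)
  next x-line at t=0.3000, next y-line at t=0.9469; Δt_x=2.0000, Δt_y=1.1547
    x: enter (2,5) at t=0.3000
    y: enter (2,4) at t=0.9469 ← occupied
  → r_7 = 0.9469

ranges = [0.3600, 0.1863, 0.2078, 0.6955, 0.9815, 1.8842, 0.9469]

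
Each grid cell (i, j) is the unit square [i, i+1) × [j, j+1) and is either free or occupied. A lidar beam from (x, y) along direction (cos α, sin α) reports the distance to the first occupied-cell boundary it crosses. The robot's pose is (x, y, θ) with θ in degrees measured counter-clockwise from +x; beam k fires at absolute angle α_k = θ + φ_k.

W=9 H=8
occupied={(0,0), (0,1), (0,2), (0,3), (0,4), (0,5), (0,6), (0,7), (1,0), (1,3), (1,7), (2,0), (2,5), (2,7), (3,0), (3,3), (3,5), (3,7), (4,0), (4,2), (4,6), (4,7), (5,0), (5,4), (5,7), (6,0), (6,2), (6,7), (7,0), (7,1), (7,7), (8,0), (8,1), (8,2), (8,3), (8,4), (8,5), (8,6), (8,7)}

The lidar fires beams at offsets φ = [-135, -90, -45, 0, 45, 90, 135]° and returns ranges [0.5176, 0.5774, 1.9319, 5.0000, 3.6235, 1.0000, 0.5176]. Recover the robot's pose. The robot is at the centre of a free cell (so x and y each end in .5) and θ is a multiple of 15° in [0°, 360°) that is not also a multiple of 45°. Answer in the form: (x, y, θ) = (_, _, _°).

Candidates: 33 free-cell centres × 16 headings = 528 poses. Raycast each; keep the one whose scan matches to 4 dp.
  (4.5, 1.5, 300°): beam 1 = 3.6235 ≠ 0.5176 ✗
  (7.5, 4.5, 165°): beam 1 = 0.5774 ≠ 0.5176 ✗
  (4.5, 3.5, 210°): beam 1 = 3.6235 ≠ 0.5176 ✗
  …
  (7.5, 6.5, 210°): r_1=0.5176, r_2=0.5774, r_3=1.9319, r_4=5.0000, r_5=3.6235, r_6=1.0000, r_7=0.5176 — all match ✓
Only this pose fits every beam.

(x, y, θ) = (7.5, 6.5, 210°)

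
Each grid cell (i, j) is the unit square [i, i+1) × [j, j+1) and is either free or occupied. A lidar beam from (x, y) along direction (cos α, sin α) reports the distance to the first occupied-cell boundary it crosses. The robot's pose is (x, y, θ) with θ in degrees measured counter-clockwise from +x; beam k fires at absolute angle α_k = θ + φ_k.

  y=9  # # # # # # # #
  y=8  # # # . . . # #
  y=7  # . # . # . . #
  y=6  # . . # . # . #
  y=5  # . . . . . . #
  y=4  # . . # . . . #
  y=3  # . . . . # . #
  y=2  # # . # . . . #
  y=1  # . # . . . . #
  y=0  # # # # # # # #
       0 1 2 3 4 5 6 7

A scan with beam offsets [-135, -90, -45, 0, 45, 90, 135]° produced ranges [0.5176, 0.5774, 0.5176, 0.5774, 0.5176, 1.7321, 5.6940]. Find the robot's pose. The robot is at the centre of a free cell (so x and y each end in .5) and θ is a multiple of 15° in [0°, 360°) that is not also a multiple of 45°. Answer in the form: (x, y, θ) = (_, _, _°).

The pose lattice has 36·16 = 576 candidates. Test each by forward raycasting.
  (6.5, 1.5, 105°): beam 1 = 0.5774 ≠ 0.5176 ✗
  (2.5, 5.5, 120°): beam 1 = 4.6587 ≠ 0.5176 ✗
  (1.5, 5.5, 105°): beam 1 = 1.7321 ≠ 0.5176 ✗
  (5.5, 1.5, 150°): beam 1 = 1.5529 ≠ 0.5176 ✗
  …
  (2.5, 2.5, 330°): r_1=0.5176, r_2=0.5774, r_3=0.5176, r_4=0.5774, r_5=0.5176, r_6=1.7321, r_7=5.6940 — all match ✓
No second candidate reproduces the full scan.

(x, y, θ) = (2.5, 2.5, 330°)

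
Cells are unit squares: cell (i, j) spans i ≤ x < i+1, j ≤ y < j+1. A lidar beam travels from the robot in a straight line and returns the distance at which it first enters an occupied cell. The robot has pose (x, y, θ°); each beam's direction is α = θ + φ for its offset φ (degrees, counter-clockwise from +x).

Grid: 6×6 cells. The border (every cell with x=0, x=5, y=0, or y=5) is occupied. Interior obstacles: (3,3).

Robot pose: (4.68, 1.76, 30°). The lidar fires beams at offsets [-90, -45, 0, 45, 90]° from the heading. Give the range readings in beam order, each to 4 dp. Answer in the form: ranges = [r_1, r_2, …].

ranges = [0.6400, 0.3313, 0.3695, 1.2364, 1.4318]

beam 1: φ=-90°, α=300°
  d=(0.5000,-0.8660)  start (4,1)  tX=0.6400 tY=0.8776  stride 1/|dx|=2.0000 1/|dy|=1.1547
    cross x-line → (5,1), t=0.6400 (wall)
  → r_1 = 0.6400
beam 2: φ=-45°, α=345°
  d=(0.9659,-0.2588)  start (4,1)  tX=0.3313 tY=2.9364  stride 1/|dx|=1.0353 1/|dy|=3.8637
    cross x-line → (5,1), t=0.3313 (wall)
  → r_2 = 0.3313
beam 3: φ=0°, α=30°
  d=(0.8660,0.5000)  start (4,1)  tX=0.3695 tY=0.4800  stride 1/|dx|=1.1547 1/|dy|=2.0000
    cross x-line → (5,1), t=0.3695 (wall)
  → r_3 = 0.3695
beam 4: φ=45°, α=75°
  d=(0.2588,0.9659)  start (4,1)  tX=1.2364 tY=0.2485  stride 1/|dx|=3.8637 1/|dy|=1.0353
    cross y-line → (4,2), t=0.2485
    cross x-line → (5,2), t=1.2364 (wall)
  → r_4 = 1.2364
beam 5: φ=90°, α=120°
  d=(-0.5000,0.8660)  start (4,1)  tX=1.3600 tY=0.2771  stride 1/|dx|=2.0000 1/|dy|=1.1547
    cross y-line → (4,2), t=0.2771
    cross x-line → (3,2), t=1.3600
    cross y-line → (3,3), t=1.4318 (wall)
  → r_5 = 1.4318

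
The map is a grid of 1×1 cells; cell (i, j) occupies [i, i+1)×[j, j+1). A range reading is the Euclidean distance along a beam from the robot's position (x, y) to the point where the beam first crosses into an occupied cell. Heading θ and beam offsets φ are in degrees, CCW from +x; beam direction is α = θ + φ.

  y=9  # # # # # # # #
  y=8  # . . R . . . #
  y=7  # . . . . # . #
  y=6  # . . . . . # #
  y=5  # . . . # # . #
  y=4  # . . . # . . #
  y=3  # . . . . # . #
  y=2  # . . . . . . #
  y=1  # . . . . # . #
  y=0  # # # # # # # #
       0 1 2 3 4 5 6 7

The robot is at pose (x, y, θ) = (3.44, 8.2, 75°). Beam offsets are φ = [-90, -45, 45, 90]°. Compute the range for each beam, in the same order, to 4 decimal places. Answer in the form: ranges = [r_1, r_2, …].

ranges = [1.6150, 1.6000, 0.9238, 2.5261]

beam 1: φ=-90°, α=345°
  direction (0.9659, -0.2588); cell (3,8); t to first gridline: x 0.5798, y 0.7727 (then +1.0353 / +3.8637)
    (4,8) via x @ 0.5798
    (4,7) via y @ 0.7727
    (5,7) via x @ 1.6150  # hit
  → r_1 = 1.6150
beam 2: φ=-45°, α=30°
  direction (0.8660, 0.5000); cell (3,8); t to first gridline: x 0.6466, y 1.6000 (then +1.1547 / +2.0000)
    (4,8) via x @ 0.6466
    (4,9) via y @ 1.6000  # hit
  → r_2 = 1.6000
beam 3: φ=45°, α=120°
  direction (-0.5000, 0.8660); cell (3,8); t to first gridline: x 0.8800, y 0.9238 (then +2.0000 / +1.1547)
    (2,8) via x @ 0.8800
    (2,9) via y @ 0.9238  # hit
  → r_3 = 0.9238
beam 4: φ=90°, α=165°
  direction (-0.9659, 0.2588); cell (3,8); t to first gridline: x 0.4555, y 3.0910 (then +1.0353 / +3.8637)
    (2,8) via x @ 0.4555
    (1,8) via x @ 1.4908
    (0,8) via x @ 2.5261  # hit
  → r_4 = 2.5261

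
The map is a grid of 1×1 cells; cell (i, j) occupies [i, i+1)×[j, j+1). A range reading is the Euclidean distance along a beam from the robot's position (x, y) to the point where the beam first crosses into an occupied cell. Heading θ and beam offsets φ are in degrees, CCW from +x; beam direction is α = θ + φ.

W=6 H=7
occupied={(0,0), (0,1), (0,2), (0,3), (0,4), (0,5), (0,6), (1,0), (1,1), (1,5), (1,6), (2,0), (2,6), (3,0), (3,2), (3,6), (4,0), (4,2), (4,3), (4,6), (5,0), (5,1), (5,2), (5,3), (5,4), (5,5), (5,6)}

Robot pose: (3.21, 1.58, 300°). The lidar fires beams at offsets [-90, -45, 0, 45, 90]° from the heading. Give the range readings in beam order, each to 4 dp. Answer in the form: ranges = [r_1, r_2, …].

beam 1: φ=-90°, α=210°
  direction (-0.8660, -0.5000); cell (3,1); t to first gridline: x 0.2425, y 1.1600 (then +1.1547 / +2.0000)
    (2,1) via x @ 0.2425
    (2,0) via y @ 1.1600  # hit
  → r_1 = 1.1600
beam 2: φ=-45°, α=255°
  direction (-0.2588, -0.9659); cell (3,1); t to first gridline: x 0.8114, y 0.6005 (then +3.8637 / +1.0353)
    (3,0) via y @ 0.6005  # hit
  → r_2 = 0.6005
beam 3: φ=0°, α=300°
  direction (0.5000, -0.8660); cell (3,1); t to first gridline: x 1.5800, y 0.6697 (then +2.0000 / +1.1547)
    (3,0) via y @ 0.6697  # hit
  → r_3 = 0.6697
beam 4: φ=45°, α=345°
  direction (0.9659, -0.2588); cell (3,1); t to first gridline: x 0.8179, y 2.2409 (then +1.0353 / +3.8637)
    (4,1) via x @ 0.8179
    (5,1) via x @ 1.8531  # hit
  → r_4 = 1.8531
beam 5: φ=90°, α=30°
  direction (0.8660, 0.5000); cell (3,1); t to first gridline: x 0.9122, y 0.8400 (then +1.1547 / +2.0000)
    (3,2) via y @ 0.8400  # hit
  → r_5 = 0.8400

ranges = [1.1600, 0.6005, 0.6697, 1.8531, 0.8400]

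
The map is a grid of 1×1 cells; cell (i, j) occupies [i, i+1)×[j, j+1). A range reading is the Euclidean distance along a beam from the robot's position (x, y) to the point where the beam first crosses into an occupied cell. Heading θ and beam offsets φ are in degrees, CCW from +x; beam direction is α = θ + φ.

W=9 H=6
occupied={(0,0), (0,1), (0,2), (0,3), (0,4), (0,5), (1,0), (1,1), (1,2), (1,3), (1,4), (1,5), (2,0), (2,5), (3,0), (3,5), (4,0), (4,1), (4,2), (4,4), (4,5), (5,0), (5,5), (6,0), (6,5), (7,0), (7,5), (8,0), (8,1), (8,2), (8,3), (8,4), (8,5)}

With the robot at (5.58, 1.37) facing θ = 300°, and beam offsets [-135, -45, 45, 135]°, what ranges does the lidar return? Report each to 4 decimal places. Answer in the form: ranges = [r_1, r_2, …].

beam 1: φ=-135°, α=165°
  direction (-0.9659, 0.2588); cell (5,1); t to first gridline: x 0.6005, y 2.4341 (then +1.0353 / +3.8637)
    (4,1) via x @ 0.6005  # hit
  → r_1 = 0.6005
beam 2: φ=-45°, α=255°
  direction (-0.2588, -0.9659); cell (5,1); t to first gridline: x 2.2409, y 0.3831 (then +3.8637 / +1.0353)
    (5,0) via y @ 0.3831  # hit
  → r_2 = 0.3831
beam 3: φ=45°, α=345°
  direction (0.9659, -0.2588); cell (5,1); t to first gridline: x 0.4348, y 1.4296 (then +1.0353 / +3.8637)
    (6,1) via x @ 0.4348
    (6,0) via y @ 1.4296  # hit
  → r_3 = 1.4296
beam 4: φ=135°, α=75°
  direction (0.2588, 0.9659); cell (5,1); t to first gridline: x 1.6228, y 0.6522 (then +3.8637 / +1.0353)
    (5,2) via y @ 0.6522
    (6,2) via x @ 1.6228
    (6,3) via y @ 1.6875
    (6,4) via y @ 2.7228
    (6,5) via y @ 3.7581  # hit
  → r_4 = 3.7581

ranges = [0.6005, 0.3831, 1.4296, 3.7581]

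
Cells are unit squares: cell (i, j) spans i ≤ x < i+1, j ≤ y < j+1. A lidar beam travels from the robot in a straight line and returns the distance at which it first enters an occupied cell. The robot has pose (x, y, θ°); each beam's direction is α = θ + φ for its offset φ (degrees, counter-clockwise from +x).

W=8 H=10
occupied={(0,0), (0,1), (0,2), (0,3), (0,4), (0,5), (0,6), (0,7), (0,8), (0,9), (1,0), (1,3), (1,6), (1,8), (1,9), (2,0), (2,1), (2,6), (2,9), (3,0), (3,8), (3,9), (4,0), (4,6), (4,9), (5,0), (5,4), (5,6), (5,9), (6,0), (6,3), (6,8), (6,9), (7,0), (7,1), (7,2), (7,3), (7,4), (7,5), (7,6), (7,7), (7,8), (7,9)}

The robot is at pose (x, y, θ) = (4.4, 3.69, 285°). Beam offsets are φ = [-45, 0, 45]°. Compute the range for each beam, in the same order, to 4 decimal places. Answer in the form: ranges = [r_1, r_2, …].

beam 1: φ=-45°, α=240°
  dir = (cos 240°, sin 240°) = (-0.5000, -0.8660); from cell (4,3)
  next x-line at t=0.8000, next y-line at t=0.7967; Δt_x=2.0000, Δt_y=1.1547
    y: enter (4,2) at t=0.7967
    x: enter (3,2) at t=0.8000
    y: enter (3,1) at t=1.9514
    x: enter (2,1) at t=2.8000 ← occupied
  → r_1 = 2.8000
beam 2: φ=0°, α=285°
  dir = (cos 285°, sin 285°) = (0.2588, -0.9659); from cell (4,3)
  next x-line at t=2.3182, next y-line at t=0.7143; Δt_x=3.8637, Δt_y=1.0353
    y: enter (4,2) at t=0.7143
    y: enter (4,1) at t=1.7496
    x: enter (5,1) at t=2.3182
    y: enter (5,0) at t=2.7849 ← occupied
  → r_2 = 2.7849
beam 3: φ=45°, α=330°
  dir = (cos 330°, sin 330°) = (0.8660, -0.5000); from cell (4,3)
  next x-line at t=0.6928, next y-line at t=1.3800; Δt_x=1.1547, Δt_y=2.0000
    x: enter (5,3) at t=0.6928
    y: enter (5,2) at t=1.3800
    x: enter (6,2) at t=1.8475
    x: enter (7,2) at t=3.0022 ← occupied
  → r_3 = 3.0022

ranges = [2.8000, 2.7849, 3.0022]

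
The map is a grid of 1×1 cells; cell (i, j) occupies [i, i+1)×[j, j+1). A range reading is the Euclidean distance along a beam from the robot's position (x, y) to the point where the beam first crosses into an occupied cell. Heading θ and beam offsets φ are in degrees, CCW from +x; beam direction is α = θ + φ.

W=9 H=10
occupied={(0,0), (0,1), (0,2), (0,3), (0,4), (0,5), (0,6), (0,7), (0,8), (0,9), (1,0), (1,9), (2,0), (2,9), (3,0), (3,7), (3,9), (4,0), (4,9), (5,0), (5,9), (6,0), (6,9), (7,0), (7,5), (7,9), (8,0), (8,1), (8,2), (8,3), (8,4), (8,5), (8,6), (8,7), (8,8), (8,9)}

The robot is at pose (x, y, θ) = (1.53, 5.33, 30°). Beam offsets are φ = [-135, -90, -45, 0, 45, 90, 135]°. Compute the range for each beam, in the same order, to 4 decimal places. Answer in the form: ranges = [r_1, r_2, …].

ranges = [2.0478, 4.9999, 6.6982, 7.3400, 3.7995, 1.0600, 0.5487]

beam 1: φ=-135°, α=255°
  dir = (cos 255°, sin 255°) = (-0.2588, -0.9659); from cell (1,5)
  next x-line at t=2.0478, next y-line at t=0.3416; Δt_x=3.8637, Δt_y=1.0353
    y: enter (1,4) at t=0.3416
    y: enter (1,3) at t=1.3769
    x: enter (0,3) at t=2.0478 ← occupied
  → r_1 = 2.0478
beam 2: φ=-90°, α=300°
  dir = (cos 300°, sin 300°) = (0.5000, -0.8660); from cell (1,5)
  next x-line at t=0.9400, next y-line at t=0.3811; Δt_x=2.0000, Δt_y=1.1547
    y: enter (1,4) at t=0.3811
    x: enter (2,4) at t=0.9400
    y: enter (2,3) at t=1.5358
    y: enter (2,2) at t=2.6905
    x: enter (3,2) at t=2.9400
    y: enter (3,1) at t=3.8452
    x: enter (4,1) at t=4.9400
    y: enter (4,0) at t=4.9999 ← occupied
  → r_2 = 4.9999
beam 3: φ=-45°, α=345°
  dir = (cos 345°, sin 345°) = (0.9659, -0.2588); from cell (1,5)
  next x-line at t=0.4866, next y-line at t=1.2750; Δt_x=1.0353, Δt_y=3.8637
    x: enter (2,5) at t=0.4866
    y: enter (2,4) at t=1.2750
    x: enter (3,4) at t=1.5219
    x: enter (4,4) at t=2.5571
    x: enter (5,4) at t=3.5924
    x: enter (6,4) at t=4.6277
    y: enter (6,3) at t=5.1387
    x: enter (7,3) at t=5.6630
    x: enter (8,3) at t=6.6982 ← occupied
  → r_3 = 6.6982
beam 4: φ=0°, α=30°
  dir = (cos 30°, sin 30°) = (0.8660, 0.5000); from cell (1,5)
  next x-line at t=0.5427, next y-line at t=1.3400; Δt_x=1.1547, Δt_y=2.0000
    x: enter (2,5) at t=0.5427
    y: enter (2,6) at t=1.3400
    x: enter (3,6) at t=1.6974
    x: enter (4,6) at t=2.8521
    y: enter (4,7) at t=3.3400
    x: enter (5,7) at t=4.0068
    x: enter (6,7) at t=5.1615
    y: enter (6,8) at t=5.3400
    x: enter (7,8) at t=6.3162
    y: enter (7,9) at t=7.3400 ← occupied
  → r_4 = 7.3400
beam 5: φ=45°, α=75°
  dir = (cos 75°, sin 75°) = (0.2588, 0.9659); from cell (1,5)
  next x-line at t=1.8159, next y-line at t=0.6936; Δt_x=3.8637, Δt_y=1.0353
    y: enter (1,6) at t=0.6936
    y: enter (1,7) at t=1.7289
    x: enter (2,7) at t=1.8159
    y: enter (2,8) at t=2.7642
    y: enter (2,9) at t=3.7995 ← occupied
  → r_5 = 3.7995
beam 6: φ=90°, α=120°
  dir = (cos 120°, sin 120°) = (-0.5000, 0.8660); from cell (1,5)
  next x-line at t=1.0600, next y-line at t=0.7736; Δt_x=2.0000, Δt_y=1.1547
    y: enter (1,6) at t=0.7736
    x: enter (0,6) at t=1.0600 ← occupied
  → r_6 = 1.0600
beam 7: φ=135°, α=165°
  dir = (cos 165°, sin 165°) = (-0.9659, 0.2588); from cell (1,5)
  next x-line at t=0.5487, next y-line at t=2.5887; Δt_x=1.0353, Δt_y=3.8637
    x: enter (0,5) at t=0.5487 ← occupied
  → r_7 = 0.5487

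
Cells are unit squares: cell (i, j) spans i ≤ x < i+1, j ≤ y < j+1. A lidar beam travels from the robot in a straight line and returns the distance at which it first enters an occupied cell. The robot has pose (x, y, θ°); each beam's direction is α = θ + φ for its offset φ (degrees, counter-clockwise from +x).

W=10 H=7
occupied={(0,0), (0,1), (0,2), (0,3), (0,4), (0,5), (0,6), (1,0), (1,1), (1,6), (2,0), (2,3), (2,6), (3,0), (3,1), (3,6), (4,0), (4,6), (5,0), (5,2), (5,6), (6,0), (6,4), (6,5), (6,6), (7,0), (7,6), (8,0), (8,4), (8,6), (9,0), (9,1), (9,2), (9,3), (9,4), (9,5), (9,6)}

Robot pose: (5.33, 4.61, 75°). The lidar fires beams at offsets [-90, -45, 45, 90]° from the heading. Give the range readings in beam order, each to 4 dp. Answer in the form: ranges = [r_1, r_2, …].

beam 1: φ=-90°, α=345°
  dir = (cos 345°, sin 345°) = (0.9659, -0.2588); from cell (5,4)
  next x-line at t=0.6936, next y-line at t=2.3569; Δt_x=1.0353, Δt_y=3.8637
    x: enter (6,4) at t=0.6936 ← occupied
  → r_1 = 0.6936
beam 2: φ=-45°, α=30°
  dir = (cos 30°, sin 30°) = (0.8660, 0.5000); from cell (5,4)
  next x-line at t=0.7736, next y-line at t=0.7800; Δt_x=1.1547, Δt_y=2.0000
    x: enter (6,4) at t=0.7736 ← occupied
  → r_2 = 0.7736
beam 3: φ=45°, α=120°
  dir = (cos 120°, sin 120°) = (-0.5000, 0.8660); from cell (5,4)
  next x-line at t=0.6600, next y-line at t=0.4503; Δt_x=2.0000, Δt_y=1.1547
    y: enter (5,5) at t=0.4503
    x: enter (4,5) at t=0.6600
    y: enter (4,6) at t=1.6050 ← occupied
  → r_3 = 1.6050
beam 4: φ=90°, α=165°
  dir = (cos 165°, sin 165°) = (-0.9659, 0.2588); from cell (5,4)
  next x-line at t=0.3416, next y-line at t=1.5068; Δt_x=1.0353, Δt_y=3.8637
    x: enter (4,4) at t=0.3416
    x: enter (3,4) at t=1.3769
    y: enter (3,5) at t=1.5068
    x: enter (2,5) at t=2.4122
    x: enter (1,5) at t=3.4475
    x: enter (0,5) at t=4.4827 ← occupied
  → r_4 = 4.4827

ranges = [0.6936, 0.7736, 1.6050, 4.4827]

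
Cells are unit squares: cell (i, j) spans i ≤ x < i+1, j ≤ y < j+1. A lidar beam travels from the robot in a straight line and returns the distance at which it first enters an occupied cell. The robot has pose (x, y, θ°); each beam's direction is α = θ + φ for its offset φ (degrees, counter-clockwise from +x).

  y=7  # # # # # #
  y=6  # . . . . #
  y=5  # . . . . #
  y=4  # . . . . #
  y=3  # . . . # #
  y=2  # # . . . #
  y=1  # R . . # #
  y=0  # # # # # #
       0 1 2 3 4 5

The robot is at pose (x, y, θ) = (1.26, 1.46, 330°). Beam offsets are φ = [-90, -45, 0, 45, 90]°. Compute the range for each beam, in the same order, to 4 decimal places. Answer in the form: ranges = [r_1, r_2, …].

beam 1: φ=-90°, α=240°
  direction (-0.5000, -0.8660); cell (1,1); t to first gridline: x 0.5200, y 0.5312 (then +2.0000 / +1.1547)
    (0,1) via x @ 0.5200  # hit
  → r_1 = 0.5200
beam 2: φ=-45°, α=285°
  direction (0.2588, -0.9659); cell (1,1); t to first gridline: x 2.8591, y 0.4762 (then +3.8637 / +1.0353)
    (1,0) via y @ 0.4762  # hit
  → r_2 = 0.4762
beam 3: φ=0°, α=330°
  direction (0.8660, -0.5000); cell (1,1); t to first gridline: x 0.8545, y 0.9200 (then +1.1547 / +2.0000)
    (2,1) via x @ 0.8545
    (2,0) via y @ 0.9200  # hit
  → r_3 = 0.9200
beam 4: φ=45°, α=15°
  direction (0.9659, 0.2588); cell (1,1); t to first gridline: x 0.7661, y 2.0864 (then +1.0353 / +3.8637)
    (2,1) via x @ 0.7661
    (3,1) via x @ 1.8014
    (3,2) via y @ 2.0864
    (4,2) via x @ 2.8367
    (5,2) via x @ 3.8719  # hit
  → r_4 = 3.8719
beam 5: φ=90°, α=60°
  direction (0.5000, 0.8660); cell (1,1); t to first gridline: x 1.4800, y 0.6235 (then +2.0000 / +1.1547)
    (1,2) via y @ 0.6235  # hit
  → r_5 = 0.6235

ranges = [0.5200, 0.4762, 0.9200, 3.8719, 0.6235]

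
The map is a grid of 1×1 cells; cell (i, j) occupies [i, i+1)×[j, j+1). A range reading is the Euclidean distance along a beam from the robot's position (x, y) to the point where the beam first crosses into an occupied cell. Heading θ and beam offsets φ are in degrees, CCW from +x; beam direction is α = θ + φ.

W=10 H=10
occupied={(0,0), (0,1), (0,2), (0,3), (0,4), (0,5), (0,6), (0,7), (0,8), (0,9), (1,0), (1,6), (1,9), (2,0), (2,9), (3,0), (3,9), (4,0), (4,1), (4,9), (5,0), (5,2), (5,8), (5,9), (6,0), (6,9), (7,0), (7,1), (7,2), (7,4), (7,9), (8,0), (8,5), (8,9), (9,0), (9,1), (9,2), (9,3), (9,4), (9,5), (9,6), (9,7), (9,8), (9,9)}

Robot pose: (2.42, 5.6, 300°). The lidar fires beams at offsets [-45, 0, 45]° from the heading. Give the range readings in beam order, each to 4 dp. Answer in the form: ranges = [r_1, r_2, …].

beam 1: φ=-45°, α=255°
  d=(-0.2588,-0.9659)  start (2,5)  tX=1.6228 tY=0.6212  stride 1/|dx|=3.8637 1/|dy|=1.0353
    cross y-line → (2,4), t=0.6212
    cross x-line → (1,4), t=1.6228
    cross y-line → (1,3), t=1.6564
    cross y-line → (1,2), t=2.6917
    cross y-line → (1,1), t=3.7270
    cross y-line → (1,0), t=4.7623 (wall)
  → r_1 = 4.7623
beam 2: φ=0°, α=300°
  d=(0.5000,-0.8660)  start (2,5)  tX=1.1600 tY=0.6928  stride 1/|dx|=2.0000 1/|dy|=1.1547
    cross y-line → (2,4), t=0.6928
    cross x-line → (3,4), t=1.1600
    cross y-line → (3,3), t=1.8475
    cross y-line → (3,2), t=3.0022
    cross x-line → (4,2), t=3.1600
    cross y-line → (4,1), t=4.1569 (wall)
  → r_2 = 4.1569
beam 3: φ=45°, α=345°
  d=(0.9659,-0.2588)  start (2,5)  tX=0.6005 tY=2.3182  stride 1/|dx|=1.0353 1/|dy|=3.8637
    cross x-line → (3,5), t=0.6005
    cross x-line → (4,5), t=1.6357
    cross y-line → (4,4), t=2.3182
    cross x-line → (5,4), t=2.6710
    cross x-line → (6,4), t=3.7063
    cross x-line → (7,4), t=4.7416 (wall)
  → r_3 = 4.7416

ranges = [4.7623, 4.1569, 4.7416]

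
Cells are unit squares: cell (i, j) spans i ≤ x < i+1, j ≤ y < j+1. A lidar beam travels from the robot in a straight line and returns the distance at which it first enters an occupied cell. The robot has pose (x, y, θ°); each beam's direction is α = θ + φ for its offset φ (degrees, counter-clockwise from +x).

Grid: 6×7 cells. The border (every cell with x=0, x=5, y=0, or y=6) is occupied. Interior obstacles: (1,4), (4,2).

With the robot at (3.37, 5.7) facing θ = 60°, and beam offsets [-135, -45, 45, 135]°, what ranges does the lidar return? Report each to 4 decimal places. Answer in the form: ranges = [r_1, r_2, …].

beam 1: φ=-135°, α=285°
  dir = (cos 285°, sin 285°) = (0.2588, -0.9659); from cell (3,5)
  next x-line at t=2.4341, next y-line at t=0.7247; Δt_x=3.8637, Δt_y=1.0353
    y: enter (3,4) at t=0.7247
    y: enter (3,3) at t=1.7600
    x: enter (4,3) at t=2.4341
    y: enter (4,2) at t=2.7952 ← occupied
  → r_1 = 2.7952
beam 2: φ=-45°, α=15°
  dir = (cos 15°, sin 15°) = (0.9659, 0.2588); from cell (3,5)
  next x-line at t=0.6522, next y-line at t=1.1591; Δt_x=1.0353, Δt_y=3.8637
    x: enter (4,5) at t=0.6522
    y: enter (4,6) at t=1.1591 ← occupied
  → r_2 = 1.1591
beam 3: φ=45°, α=105°
  dir = (cos 105°, sin 105°) = (-0.2588, 0.9659); from cell (3,5)
  next x-line at t=1.4296, next y-line at t=0.3106; Δt_x=3.8637, Δt_y=1.0353
    y: enter (3,6) at t=0.3106 ← occupied
  → r_3 = 0.3106
beam 4: φ=135°, α=195°
  dir = (cos 195°, sin 195°) = (-0.9659, -0.2588); from cell (3,5)
  next x-line at t=0.3831, next y-line at t=2.7046; Δt_x=1.0353, Δt_y=3.8637
    x: enter (2,5) at t=0.3831
    x: enter (1,5) at t=1.4183
    x: enter (0,5) at t=2.4536 ← occupied
  → r_4 = 2.4536

ranges = [2.7952, 1.1591, 0.3106, 2.4536]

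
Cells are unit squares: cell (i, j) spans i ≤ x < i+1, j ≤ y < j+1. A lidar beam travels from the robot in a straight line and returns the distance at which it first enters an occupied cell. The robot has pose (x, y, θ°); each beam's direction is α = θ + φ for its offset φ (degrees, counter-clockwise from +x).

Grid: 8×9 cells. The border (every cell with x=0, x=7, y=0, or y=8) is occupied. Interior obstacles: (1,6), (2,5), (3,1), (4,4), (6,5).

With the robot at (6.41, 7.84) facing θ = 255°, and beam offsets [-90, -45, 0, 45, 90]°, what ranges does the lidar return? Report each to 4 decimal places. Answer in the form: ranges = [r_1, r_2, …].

ranges = [0.6182, 3.9375, 7.0813, 1.1800, 0.6108]

beam 1: φ=-90°, α=165°
  cosα=-0.9659 sinα=0.2588 | (6,7) | tMaxX 0.4245 tMaxY 0.6182 | tΔX 1.0353 tΔY 3.8637
    t=0.4245 [x] (5,7)
    t=0.6182 [y] (5,8) — stop
  → r_1 = 0.6182
beam 2: φ=-45°, α=210°
  cosα=-0.8660 sinα=-0.5000 | (6,7) | tMaxX 0.4734 tMaxY 1.6800 | tΔX 1.1547 tΔY 2.0000
    t=0.4734 [x] (5,7)
    t=1.6281 [x] (4,7)
    t=1.6800 [y] (4,6)
    t=2.7828 [x] (3,6)
    t=3.6800 [y] (3,5)
    t=3.9375 [x] (2,5) — stop
  → r_2 = 3.9375
beam 3: φ=0°, α=255°
  cosα=-0.2588 sinα=-0.9659 | (6,7) | tMaxX 1.5841 tMaxY 0.8696 | tΔX 3.8637 tΔY 1.0353
    t=0.8696 [y] (6,6)
    t=1.5841 [x] (5,6)
    t=1.9049 [y] (5,5)
    t=2.9402 [y] (5,4)
    t=3.9755 [y] (5,3)
    t=5.0107 [y] (5,2)
    t=5.4478 [x] (4,2)
    t=6.0460 [y] (4,1)
    t=7.0813 [y] (4,0) — stop
  → r_3 = 7.0813
beam 4: φ=45°, α=300°
  cosα=0.5000 sinα=-0.8660 | (6,7) | tMaxX 1.1800 tMaxY 0.9699 | tΔX 2.0000 tΔY 1.1547
    t=0.9699 [y] (6,6)
    t=1.1800 [x] (7,6) — stop
  → r_4 = 1.1800
beam 5: φ=90°, α=345°
  cosα=0.9659 sinα=-0.2588 | (6,7) | tMaxX 0.6108 tMaxY 3.2455 | tΔX 1.0353 tΔY 3.8637
    t=0.6108 [x] (7,7) — stop
  → r_5 = 0.6108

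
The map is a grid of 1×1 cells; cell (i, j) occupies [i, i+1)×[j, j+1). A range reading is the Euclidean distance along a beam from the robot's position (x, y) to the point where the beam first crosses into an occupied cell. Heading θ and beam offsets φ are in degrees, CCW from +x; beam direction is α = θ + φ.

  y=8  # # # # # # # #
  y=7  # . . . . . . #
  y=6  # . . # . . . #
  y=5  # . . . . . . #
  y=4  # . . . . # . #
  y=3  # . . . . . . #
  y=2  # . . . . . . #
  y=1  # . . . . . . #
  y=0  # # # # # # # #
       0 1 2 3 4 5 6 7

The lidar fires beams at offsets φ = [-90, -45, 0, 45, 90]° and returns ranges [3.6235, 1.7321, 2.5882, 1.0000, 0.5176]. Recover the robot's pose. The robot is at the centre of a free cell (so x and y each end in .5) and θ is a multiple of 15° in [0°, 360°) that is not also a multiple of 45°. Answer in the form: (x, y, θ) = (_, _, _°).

Enumerate (i+0.5, j+0.5, θ) over the 40 free cells and 16 admissible headings. For each, cast all 5 beams and compare to the given ranges.
  (4.5, 3.5, 75°): beam 1 = 2.5882 ≠ 3.6235 ✗
  (4.5, 4.5, 120°): beam 1 = 0.5774 ≠ 3.6235 ✗
  (5.5, 6.5, 30°): beam 1 = 3.0000 ≠ 3.6235 ✗
  (2.5, 2.5, 150°): beam 1 = 6.3509 ≠ 3.6235 ✗
  …
  (1.5, 5.5, 75°): r_1=3.6235, r_2=1.7321, r_3=2.5882, r_4=1.0000, r_5=0.5176 — all match ✓
Unique over the lattice → pose = (1.5, 5.5, 75°).

(x, y, θ) = (1.5, 5.5, 75°)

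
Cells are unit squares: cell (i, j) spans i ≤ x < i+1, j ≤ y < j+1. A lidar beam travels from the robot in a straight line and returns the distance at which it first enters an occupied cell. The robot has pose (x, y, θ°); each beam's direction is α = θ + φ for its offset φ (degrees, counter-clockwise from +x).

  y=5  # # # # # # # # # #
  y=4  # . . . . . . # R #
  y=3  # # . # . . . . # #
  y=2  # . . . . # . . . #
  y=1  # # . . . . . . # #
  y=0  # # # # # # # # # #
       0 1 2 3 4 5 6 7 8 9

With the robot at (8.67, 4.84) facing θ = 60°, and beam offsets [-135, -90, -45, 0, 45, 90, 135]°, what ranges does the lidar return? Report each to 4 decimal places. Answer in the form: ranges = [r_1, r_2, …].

beam 1: φ=-135°, α=285°
  cosα=0.2588 sinα=-0.9659 | (8,4) | tMaxX 1.2750 tMaxY 0.8696 | tΔX 3.8637 tΔY 1.0353
    t=0.8696 [y] (8,3) — stop
  → r_1 = 0.8696
beam 2: φ=-90°, α=330°
  cosα=0.8660 sinα=-0.5000 | (8,4) | tMaxX 0.3811 tMaxY 1.6800 | tΔX 1.1547 tΔY 2.0000
    t=0.3811 [x] (9,4) — stop
  → r_2 = 0.3811
beam 3: φ=-45°, α=15°
  cosα=0.9659 sinα=0.2588 | (8,4) | tMaxX 0.3416 tMaxY 0.6182 | tΔX 1.0353 tΔY 3.8637
    t=0.3416 [x] (9,4) — stop
  → r_3 = 0.3416
beam 4: φ=0°, α=60°
  cosα=0.5000 sinα=0.8660 | (8,4) | tMaxX 0.6600 tMaxY 0.1848 | tΔX 2.0000 tΔY 1.1547
    t=0.1848 [y] (8,5) — stop
  → r_4 = 0.1848
beam 5: φ=45°, α=105°
  cosα=-0.2588 sinα=0.9659 | (8,4) | tMaxX 2.5887 tMaxY 0.1656 | tΔX 3.8637 tΔY 1.0353
    t=0.1656 [y] (8,5) — stop
  → r_5 = 0.1656
beam 6: φ=90°, α=150°
  cosα=-0.8660 sinα=0.5000 | (8,4) | tMaxX 0.7736 tMaxY 0.3200 | tΔX 1.1547 tΔY 2.0000
    t=0.3200 [y] (8,5) — stop
  → r_6 = 0.3200
beam 7: φ=135°, α=195°
  cosα=-0.9659 sinα=-0.2588 | (8,4) | tMaxX 0.6936 tMaxY 3.2455 | tΔX 1.0353 tΔY 3.8637
    t=0.6936 [x] (7,4) — stop
  → r_7 = 0.6936

ranges = [0.8696, 0.3811, 0.3416, 0.1848, 0.1656, 0.3200, 0.6936]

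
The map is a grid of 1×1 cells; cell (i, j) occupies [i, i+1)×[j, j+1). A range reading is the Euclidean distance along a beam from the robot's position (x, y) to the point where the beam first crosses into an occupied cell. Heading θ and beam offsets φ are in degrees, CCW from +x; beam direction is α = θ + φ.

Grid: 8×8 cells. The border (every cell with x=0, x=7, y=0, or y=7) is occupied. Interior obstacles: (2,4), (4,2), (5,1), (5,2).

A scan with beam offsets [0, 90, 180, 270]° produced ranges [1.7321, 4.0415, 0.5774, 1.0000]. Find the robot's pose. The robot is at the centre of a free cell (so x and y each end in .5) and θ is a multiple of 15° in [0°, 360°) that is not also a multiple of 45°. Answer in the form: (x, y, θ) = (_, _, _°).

(x, y, θ) = (3.5, 6.5, 240°)

Candidates: 32 free-cell centres × 16 headings = 512 poses. Raycast each; keep the one whose scan matches to 4 dp.
  (2.5, 1.5, 255°): beam 1 = 0.5176 ≠ 1.7321 ✗
  (2.5, 5.5, 285°): beam 1 = 0.5176 ≠ 1.7321 ✗
  (2.5, 1.5, 75°): beam 1 = 5.6940 ≠ 1.7321 ✗
  (1.5, 5.5, 15°): beam 1 = 5.6940 ≠ 1.7321 ✗
  …
  (3.5, 6.5, 240°): r_1=1.7321, r_2=4.0415, r_3=0.5774, r_4=1.0000 — all match ✓
Only this pose fits every beam.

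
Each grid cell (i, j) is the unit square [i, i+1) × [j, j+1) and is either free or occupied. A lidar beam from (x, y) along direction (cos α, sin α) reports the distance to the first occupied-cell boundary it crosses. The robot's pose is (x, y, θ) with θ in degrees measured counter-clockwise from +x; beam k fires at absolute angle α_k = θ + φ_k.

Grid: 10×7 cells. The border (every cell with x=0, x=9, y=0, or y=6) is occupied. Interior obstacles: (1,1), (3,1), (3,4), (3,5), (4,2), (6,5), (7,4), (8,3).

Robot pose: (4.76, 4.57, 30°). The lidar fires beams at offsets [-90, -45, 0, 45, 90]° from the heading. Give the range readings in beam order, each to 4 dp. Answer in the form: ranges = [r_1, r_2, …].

ranges = [4.1223, 3.3543, 1.4318, 1.4804, 1.5200]

beam 1: φ=-90°, α=300°
  dir = (cos 300°, sin 300°) = (0.5000, -0.8660); from cell (4,4)
  next x-line at t=0.4800, next y-line at t=0.6582; Δt_x=2.0000, Δt_y=1.1547
    x: enter (5,4) at t=0.4800
    y: enter (5,3) at t=0.6582
    y: enter (5,2) at t=1.8129
    x: enter (6,2) at t=2.4800
    y: enter (6,1) at t=2.9676
    y: enter (6,0) at t=4.1223 ← occupied
  → r_1 = 4.1223
beam 2: φ=-45°, α=345°
  dir = (cos 345°, sin 345°) = (0.9659, -0.2588); from cell (4,4)
  next x-line at t=0.2485, next y-line at t=2.2023; Δt_x=1.0353, Δt_y=3.8637
    x: enter (5,4) at t=0.2485
    x: enter (6,4) at t=1.2837
    y: enter (6,3) at t=2.2023
    x: enter (7,3) at t=2.3190
    x: enter (8,3) at t=3.3543 ← occupied
  → r_2 = 3.3543
beam 3: φ=0°, α=30°
  dir = (cos 30°, sin 30°) = (0.8660, 0.5000); from cell (4,4)
  next x-line at t=0.2771, next y-line at t=0.8600; Δt_x=1.1547, Δt_y=2.0000
    x: enter (5,4) at t=0.2771
    y: enter (5,5) at t=0.8600
    x: enter (6,5) at t=1.4318 ← occupied
  → r_3 = 1.4318
beam 4: φ=45°, α=75°
  dir = (cos 75°, sin 75°) = (0.2588, 0.9659); from cell (4,4)
  next x-line at t=0.9273, next y-line at t=0.4452; Δt_x=3.8637, Δt_y=1.0353
    y: enter (4,5) at t=0.4452
    x: enter (5,5) at t=0.9273
    y: enter (5,6) at t=1.4804 ← occupied
  → r_4 = 1.4804
beam 5: φ=90°, α=120°
  dir = (cos 120°, sin 120°) = (-0.5000, 0.8660); from cell (4,4)
  next x-line at t=1.5200, next y-line at t=0.4965; Δt_x=2.0000, Δt_y=1.1547
    y: enter (4,5) at t=0.4965
    x: enter (3,5) at t=1.5200 ← occupied
  → r_5 = 1.5200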